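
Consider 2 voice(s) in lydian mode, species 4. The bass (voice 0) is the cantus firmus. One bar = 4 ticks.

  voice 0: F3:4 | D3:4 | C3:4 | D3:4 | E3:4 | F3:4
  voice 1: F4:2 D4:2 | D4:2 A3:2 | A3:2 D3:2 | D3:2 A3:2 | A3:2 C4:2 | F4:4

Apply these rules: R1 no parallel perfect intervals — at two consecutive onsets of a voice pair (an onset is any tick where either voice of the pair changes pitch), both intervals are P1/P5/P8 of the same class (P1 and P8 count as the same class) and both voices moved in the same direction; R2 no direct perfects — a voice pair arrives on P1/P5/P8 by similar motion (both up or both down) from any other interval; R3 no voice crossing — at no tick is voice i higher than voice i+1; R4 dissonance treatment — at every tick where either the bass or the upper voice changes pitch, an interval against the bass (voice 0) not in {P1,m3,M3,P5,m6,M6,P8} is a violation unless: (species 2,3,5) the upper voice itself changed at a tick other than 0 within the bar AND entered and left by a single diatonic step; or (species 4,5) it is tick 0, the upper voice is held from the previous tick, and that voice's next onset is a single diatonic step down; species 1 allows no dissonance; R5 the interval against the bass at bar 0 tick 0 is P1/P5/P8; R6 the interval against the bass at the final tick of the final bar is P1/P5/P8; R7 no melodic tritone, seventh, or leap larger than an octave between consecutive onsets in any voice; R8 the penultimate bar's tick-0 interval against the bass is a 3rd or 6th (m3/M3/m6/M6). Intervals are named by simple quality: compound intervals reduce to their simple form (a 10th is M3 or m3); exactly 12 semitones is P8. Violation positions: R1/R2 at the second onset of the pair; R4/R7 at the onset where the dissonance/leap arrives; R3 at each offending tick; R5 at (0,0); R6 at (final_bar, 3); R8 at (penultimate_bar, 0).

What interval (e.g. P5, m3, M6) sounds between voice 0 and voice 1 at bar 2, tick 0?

M6

voice 0=C3 voice 1=A3 -> M6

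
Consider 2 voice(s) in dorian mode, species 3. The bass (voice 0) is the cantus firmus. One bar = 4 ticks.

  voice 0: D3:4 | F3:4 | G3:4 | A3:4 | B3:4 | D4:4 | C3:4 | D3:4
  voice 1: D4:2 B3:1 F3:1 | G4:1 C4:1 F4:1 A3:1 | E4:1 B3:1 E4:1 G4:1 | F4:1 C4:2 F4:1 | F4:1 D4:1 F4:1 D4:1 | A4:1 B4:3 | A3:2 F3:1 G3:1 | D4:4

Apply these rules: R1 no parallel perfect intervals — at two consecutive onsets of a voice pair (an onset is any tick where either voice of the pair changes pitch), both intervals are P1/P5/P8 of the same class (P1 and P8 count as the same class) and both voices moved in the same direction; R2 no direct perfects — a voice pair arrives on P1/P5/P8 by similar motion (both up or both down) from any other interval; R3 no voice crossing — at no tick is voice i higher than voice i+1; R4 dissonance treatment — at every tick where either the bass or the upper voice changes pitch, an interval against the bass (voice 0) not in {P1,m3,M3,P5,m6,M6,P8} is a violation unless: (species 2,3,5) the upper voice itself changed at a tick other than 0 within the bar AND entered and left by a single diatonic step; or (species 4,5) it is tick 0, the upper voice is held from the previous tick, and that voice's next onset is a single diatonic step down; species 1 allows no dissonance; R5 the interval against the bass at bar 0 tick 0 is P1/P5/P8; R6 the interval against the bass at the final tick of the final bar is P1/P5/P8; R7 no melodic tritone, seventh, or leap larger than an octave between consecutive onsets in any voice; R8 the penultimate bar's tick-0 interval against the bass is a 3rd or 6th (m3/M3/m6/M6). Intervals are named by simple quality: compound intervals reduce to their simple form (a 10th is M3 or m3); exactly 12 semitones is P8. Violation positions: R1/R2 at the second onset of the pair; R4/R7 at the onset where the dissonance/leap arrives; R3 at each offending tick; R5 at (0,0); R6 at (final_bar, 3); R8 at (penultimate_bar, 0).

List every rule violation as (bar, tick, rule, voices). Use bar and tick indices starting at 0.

bar 0: v0=D3 v1=D4 downbeat P8
bar 1: v0=F3 v1=G4 downbeat M2
bar 2: v0=G3 v1=E4 downbeat M6
bar 3: v0=A3 v1=F4 downbeat m6
bar 4: v0=B3 v1=F4 downbeat TT
bar 5: v0=D4 v1=A4 downbeat P5
bar 6: v0=C3 v1=A3 downbeat M6
bar 7: v0=D3 v1=D4 downbeat P8
  -> R7 @ bar 0 tick 3 v(1,): B3->F3 leap 6st
  -> R4 @ bar 1 tick 0 v(0, 1): F3/G4 M2 untreated
  -> R7 @ bar 1 tick 0 v(1,): F3->G4 leap 14st
  -> R4 @ bar 4 tick 0 v(0, 1): B3/F4 TT untreated
  -> R4 @ bar 4 tick 2 v(0, 1): B3/F4 TT untreated
  -> R2 @ bar 5 tick 0 v(0, 1): B3/D4 m3 -> D4/A4 P5 similar
  -> R7 @ bar 6 tick 0 v(0,): D4->C3 leap 14st
  -> R7 @ bar 6 tick 0 v(1,): B4->A3 leap 14st
  -> R4 @ bar 6 tick 2 v(0, 1): C3/F3 P4 untreated
  -> R2 @ bar 7 tick 0 v(0, 1): C3/G3 P5 -> D3/D4 P8 similar

(0, 3, R7, (1,))
(1, 0, R4, (0, 1))
(1, 0, R7, (1,))
(4, 0, R4, (0, 1))
(4, 2, R4, (0, 1))
(5, 0, R2, (0, 1))
(6, 0, R7, (0,))
(6, 0, R7, (1,))
(6, 2, R4, (0, 1))
(7, 0, R2, (0, 1))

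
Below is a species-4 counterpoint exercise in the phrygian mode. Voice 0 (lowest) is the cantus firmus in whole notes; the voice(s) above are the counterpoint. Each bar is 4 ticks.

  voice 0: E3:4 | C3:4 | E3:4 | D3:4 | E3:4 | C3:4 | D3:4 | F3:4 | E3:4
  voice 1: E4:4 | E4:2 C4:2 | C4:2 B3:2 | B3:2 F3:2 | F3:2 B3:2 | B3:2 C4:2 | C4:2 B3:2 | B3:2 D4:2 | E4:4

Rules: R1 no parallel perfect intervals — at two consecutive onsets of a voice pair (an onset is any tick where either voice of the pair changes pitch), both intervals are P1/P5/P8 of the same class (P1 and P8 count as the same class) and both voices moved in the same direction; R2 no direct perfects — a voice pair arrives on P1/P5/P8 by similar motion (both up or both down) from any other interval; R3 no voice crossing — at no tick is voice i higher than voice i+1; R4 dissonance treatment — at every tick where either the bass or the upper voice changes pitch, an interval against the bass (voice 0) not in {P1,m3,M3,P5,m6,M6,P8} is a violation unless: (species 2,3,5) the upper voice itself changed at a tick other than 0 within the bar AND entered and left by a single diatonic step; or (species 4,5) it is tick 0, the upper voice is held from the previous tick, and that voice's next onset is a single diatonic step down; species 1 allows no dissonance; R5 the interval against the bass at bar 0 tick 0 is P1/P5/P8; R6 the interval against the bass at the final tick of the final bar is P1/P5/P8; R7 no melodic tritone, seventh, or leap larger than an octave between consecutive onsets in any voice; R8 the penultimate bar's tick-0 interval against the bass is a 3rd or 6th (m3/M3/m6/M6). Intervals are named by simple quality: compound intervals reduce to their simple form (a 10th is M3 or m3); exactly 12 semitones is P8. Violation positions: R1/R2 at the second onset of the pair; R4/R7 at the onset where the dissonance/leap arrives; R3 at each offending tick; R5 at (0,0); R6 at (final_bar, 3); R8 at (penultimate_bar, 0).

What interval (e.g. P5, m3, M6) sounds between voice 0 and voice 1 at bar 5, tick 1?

M7

voice 0=C3 voice 1=B3 -> M7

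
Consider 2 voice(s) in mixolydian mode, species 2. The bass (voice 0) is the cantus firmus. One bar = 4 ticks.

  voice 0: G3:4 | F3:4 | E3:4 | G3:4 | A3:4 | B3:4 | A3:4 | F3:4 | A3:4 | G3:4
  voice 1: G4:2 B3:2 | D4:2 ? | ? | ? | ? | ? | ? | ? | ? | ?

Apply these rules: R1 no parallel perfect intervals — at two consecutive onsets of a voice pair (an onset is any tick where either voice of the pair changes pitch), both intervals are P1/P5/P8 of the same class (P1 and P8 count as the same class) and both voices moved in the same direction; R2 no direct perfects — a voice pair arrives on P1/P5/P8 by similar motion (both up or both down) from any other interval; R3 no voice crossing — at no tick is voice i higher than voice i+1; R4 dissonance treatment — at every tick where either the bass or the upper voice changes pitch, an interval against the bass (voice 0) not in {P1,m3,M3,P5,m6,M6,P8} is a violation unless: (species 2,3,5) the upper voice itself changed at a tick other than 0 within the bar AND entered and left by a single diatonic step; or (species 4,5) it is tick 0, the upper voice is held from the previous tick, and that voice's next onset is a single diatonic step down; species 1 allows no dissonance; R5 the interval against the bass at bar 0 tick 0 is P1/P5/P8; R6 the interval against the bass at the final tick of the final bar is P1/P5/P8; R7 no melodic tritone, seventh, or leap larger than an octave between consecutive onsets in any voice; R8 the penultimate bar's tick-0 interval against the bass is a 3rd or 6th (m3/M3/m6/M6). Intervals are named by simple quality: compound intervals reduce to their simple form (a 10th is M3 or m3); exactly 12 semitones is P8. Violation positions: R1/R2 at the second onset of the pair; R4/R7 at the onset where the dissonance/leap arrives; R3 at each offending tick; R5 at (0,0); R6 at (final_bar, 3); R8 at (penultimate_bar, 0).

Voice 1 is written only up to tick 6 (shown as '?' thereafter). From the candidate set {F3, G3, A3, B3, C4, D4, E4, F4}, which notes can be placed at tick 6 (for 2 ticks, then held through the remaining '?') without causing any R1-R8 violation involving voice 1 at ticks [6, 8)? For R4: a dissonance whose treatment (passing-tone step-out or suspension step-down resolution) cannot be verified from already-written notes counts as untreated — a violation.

{A3, C4, D4, F3, F4}

F3: legal
G3: violates R4
A3: legal
B3: violates R4
C4: legal
D4: legal
E4: violates R4
F4: legal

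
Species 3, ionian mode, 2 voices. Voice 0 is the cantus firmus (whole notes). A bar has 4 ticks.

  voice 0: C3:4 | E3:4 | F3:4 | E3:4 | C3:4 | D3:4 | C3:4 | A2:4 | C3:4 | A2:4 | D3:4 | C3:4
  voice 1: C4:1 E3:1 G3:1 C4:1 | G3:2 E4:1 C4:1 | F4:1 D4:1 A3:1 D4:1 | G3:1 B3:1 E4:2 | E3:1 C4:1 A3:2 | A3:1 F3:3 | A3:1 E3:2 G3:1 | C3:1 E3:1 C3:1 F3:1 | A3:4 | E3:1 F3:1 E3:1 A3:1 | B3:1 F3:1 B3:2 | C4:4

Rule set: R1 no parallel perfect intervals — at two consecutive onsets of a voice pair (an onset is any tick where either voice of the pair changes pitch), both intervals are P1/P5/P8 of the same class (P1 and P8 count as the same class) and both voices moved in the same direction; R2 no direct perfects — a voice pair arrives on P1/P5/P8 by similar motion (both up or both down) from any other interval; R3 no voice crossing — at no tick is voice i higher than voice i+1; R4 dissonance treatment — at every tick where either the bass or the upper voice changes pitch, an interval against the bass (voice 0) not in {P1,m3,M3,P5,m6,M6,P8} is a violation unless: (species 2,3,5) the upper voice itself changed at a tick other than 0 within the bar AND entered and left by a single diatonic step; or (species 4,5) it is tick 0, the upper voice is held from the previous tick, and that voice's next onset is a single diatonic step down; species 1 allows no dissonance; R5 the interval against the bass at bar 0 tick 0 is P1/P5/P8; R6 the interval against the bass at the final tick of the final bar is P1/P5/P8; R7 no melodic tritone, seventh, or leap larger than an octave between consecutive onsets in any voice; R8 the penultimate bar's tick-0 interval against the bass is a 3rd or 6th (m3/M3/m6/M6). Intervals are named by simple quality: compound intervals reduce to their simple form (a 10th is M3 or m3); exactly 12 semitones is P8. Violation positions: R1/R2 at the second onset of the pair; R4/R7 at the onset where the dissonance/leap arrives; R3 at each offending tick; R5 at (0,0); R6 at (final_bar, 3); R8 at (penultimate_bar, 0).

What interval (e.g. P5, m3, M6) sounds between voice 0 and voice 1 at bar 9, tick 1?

m6

voice 0=A2 voice 1=F3 -> m6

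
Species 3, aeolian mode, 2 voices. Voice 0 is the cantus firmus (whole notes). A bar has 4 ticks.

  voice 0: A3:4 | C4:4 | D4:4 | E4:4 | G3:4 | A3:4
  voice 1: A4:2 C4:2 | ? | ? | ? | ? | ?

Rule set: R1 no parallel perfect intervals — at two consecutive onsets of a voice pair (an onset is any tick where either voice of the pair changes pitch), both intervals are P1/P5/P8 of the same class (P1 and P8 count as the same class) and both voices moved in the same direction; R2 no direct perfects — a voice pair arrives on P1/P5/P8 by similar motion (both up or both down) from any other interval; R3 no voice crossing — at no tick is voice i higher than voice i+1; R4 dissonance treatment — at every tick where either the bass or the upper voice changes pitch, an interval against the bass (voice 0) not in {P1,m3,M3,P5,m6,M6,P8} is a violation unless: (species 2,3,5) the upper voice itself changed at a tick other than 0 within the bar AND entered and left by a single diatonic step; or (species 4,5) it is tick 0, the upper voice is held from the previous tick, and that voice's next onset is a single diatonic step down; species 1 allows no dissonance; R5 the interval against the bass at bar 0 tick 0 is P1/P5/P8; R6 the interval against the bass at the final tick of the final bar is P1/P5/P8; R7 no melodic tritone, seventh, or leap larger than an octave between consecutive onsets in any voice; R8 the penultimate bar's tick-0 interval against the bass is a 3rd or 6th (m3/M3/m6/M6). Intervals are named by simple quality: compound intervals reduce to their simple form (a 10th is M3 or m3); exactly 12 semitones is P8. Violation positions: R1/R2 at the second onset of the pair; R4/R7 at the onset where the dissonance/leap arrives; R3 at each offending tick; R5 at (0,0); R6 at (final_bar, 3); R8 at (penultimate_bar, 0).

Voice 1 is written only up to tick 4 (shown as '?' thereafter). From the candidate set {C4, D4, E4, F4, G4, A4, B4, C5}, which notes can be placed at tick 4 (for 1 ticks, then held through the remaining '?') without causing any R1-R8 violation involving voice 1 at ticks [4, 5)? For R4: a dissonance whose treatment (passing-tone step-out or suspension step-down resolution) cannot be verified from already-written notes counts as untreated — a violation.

{A4, C4, E4}

C4: legal
D4: violates R4
E4: legal
F4: violates R4
G4: violates R2
A4: legal
B4: violates R4,R7
C5: violates R2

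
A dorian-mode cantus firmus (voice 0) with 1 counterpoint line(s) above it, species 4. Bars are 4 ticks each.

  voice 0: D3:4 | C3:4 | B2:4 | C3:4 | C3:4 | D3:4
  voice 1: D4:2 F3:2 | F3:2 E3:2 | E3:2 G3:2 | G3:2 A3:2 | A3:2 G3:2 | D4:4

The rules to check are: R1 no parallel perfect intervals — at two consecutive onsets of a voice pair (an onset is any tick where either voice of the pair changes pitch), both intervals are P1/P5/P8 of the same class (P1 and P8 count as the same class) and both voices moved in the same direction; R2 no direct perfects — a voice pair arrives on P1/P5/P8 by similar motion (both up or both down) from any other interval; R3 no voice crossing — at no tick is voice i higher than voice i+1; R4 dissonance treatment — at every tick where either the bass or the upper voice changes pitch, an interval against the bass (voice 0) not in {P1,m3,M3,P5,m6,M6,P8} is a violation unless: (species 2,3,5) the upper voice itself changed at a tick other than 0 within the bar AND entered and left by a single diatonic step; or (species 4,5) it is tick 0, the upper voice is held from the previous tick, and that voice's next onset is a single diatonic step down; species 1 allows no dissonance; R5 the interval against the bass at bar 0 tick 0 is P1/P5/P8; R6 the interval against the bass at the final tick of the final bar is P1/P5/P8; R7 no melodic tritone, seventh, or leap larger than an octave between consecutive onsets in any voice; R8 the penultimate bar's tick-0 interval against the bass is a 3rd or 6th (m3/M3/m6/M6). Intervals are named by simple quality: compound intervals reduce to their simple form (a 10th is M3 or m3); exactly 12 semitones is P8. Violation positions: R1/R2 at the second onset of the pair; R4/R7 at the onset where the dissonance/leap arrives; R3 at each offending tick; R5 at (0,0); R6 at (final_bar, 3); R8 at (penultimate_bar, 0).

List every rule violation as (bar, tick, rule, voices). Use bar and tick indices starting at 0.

bar 0: v0=D3 v1=D4 downbeat P8
bar 1: v0=C3 v1=F3 downbeat P4
bar 2: v0=B2 v1=E3 downbeat P4
bar 3: v0=C3 v1=G3 downbeat P5
bar 4: v0=C3 v1=A3 downbeat M6
bar 5: v0=D3 v1=D4 downbeat P8
  -> R4 @ bar 2 tick 0 v(0, 1): B2/E3 P4 untreated
  -> R2 @ bar 5 tick 0 v(0, 1): C3/G3 P5 -> D3/D4 P8 similar

(2, 0, R4, (0, 1))
(5, 0, R2, (0, 1))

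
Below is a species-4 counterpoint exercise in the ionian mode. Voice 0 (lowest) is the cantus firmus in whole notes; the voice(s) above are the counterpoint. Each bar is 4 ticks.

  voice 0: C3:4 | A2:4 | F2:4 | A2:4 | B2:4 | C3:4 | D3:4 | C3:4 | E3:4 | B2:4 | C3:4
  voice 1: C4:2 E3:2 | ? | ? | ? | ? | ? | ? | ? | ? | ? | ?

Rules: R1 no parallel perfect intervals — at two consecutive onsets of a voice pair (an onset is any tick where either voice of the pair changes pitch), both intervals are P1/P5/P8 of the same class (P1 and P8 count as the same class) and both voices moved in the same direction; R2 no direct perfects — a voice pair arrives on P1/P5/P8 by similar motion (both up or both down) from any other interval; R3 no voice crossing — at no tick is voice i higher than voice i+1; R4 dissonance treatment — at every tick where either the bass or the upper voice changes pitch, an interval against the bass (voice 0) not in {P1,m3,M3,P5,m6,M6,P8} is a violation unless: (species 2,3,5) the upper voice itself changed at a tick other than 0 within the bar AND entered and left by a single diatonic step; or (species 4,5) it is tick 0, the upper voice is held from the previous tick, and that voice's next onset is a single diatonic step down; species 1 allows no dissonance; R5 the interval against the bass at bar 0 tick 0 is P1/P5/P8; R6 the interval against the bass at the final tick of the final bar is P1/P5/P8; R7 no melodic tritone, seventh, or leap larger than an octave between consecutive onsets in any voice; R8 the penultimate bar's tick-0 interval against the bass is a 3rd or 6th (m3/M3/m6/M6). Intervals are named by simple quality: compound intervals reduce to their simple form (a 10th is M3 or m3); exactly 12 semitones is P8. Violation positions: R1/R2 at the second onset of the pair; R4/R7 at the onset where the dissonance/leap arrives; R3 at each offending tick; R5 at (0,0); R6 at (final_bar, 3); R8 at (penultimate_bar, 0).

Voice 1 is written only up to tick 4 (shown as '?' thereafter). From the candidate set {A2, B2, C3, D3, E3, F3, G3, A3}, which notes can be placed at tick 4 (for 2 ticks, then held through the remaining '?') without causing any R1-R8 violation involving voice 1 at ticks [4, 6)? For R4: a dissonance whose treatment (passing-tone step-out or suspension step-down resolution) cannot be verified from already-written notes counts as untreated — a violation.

A2: violates R2
B2: violates R4
C3: legal
D3: violates R4
E3: legal
F3: legal
G3: violates R4
A3: legal

{A3, C3, E3, F3}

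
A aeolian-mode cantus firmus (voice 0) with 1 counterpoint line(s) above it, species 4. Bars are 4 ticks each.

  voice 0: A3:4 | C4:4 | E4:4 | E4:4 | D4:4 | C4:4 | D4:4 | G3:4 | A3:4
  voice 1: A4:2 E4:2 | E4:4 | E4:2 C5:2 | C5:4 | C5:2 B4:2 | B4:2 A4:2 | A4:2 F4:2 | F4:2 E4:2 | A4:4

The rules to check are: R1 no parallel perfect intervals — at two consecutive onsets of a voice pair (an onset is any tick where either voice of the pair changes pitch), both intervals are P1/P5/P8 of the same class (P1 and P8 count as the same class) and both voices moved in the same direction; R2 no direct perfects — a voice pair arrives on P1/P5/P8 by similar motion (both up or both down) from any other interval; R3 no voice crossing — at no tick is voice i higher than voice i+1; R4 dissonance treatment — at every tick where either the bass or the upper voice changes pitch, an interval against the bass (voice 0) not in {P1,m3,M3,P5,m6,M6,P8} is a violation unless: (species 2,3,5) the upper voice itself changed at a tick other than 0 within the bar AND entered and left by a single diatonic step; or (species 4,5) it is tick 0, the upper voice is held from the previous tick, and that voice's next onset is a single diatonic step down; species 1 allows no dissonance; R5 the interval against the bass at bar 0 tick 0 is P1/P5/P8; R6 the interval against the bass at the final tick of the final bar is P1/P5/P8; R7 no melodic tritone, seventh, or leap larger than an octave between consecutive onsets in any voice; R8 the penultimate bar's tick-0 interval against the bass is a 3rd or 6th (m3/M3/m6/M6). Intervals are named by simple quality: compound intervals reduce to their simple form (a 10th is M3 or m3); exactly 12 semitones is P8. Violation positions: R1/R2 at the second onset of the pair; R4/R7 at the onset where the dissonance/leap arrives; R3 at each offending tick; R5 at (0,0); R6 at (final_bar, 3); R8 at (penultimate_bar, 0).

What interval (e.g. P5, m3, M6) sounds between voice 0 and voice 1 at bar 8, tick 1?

voice 0=A3 voice 1=A4 -> P8

P8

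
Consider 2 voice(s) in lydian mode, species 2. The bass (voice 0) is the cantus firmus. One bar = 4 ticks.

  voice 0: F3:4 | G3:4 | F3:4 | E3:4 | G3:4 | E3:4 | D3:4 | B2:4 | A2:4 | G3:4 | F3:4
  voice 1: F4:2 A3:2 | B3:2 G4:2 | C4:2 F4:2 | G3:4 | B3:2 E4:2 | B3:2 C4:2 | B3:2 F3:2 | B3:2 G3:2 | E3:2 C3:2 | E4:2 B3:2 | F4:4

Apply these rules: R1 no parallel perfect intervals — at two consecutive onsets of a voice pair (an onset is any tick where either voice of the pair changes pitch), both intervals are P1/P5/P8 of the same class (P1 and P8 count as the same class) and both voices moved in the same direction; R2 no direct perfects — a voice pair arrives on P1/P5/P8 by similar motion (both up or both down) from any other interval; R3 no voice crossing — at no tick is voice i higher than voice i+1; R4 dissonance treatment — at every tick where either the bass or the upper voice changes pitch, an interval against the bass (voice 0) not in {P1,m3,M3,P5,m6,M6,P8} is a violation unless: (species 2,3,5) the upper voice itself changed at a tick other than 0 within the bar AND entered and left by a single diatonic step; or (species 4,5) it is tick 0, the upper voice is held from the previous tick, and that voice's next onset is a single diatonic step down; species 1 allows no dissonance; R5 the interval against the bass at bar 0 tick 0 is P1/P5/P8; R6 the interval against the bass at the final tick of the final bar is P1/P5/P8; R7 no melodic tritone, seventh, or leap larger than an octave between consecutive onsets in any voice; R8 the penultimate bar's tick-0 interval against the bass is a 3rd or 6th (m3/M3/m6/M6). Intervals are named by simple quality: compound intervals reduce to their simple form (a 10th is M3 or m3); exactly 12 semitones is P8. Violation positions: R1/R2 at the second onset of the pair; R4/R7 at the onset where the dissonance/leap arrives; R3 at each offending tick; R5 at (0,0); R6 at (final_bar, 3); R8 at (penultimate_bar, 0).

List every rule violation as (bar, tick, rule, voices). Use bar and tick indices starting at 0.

(2, 0, R2, (0, 1))
(3, 0, R7, (1,))
(5, 0, R2, (0, 1))
(6, 2, R7, (1,))
(7, 0, R7, (1,))
(8, 0, R2, (0, 1))
(9, 0, R7, (0,))
(9, 0, R7, (1,))
(10, 0, R7, (1,))

bar 0: v0=F3 v1=F4 downbeat P8
bar 1: v0=G3 v1=B3 downbeat M3
bar 2: v0=F3 v1=C4 downbeat P5
bar 3: v0=E3 v1=G3 downbeat m3
bar 4: v0=G3 v1=B3 downbeat M3
bar 5: v0=E3 v1=B3 downbeat P5
bar 6: v0=D3 v1=B3 downbeat M6
bar 7: v0=B2 v1=B3 downbeat P8
bar 8: v0=A2 v1=E3 downbeat P5
bar 9: v0=G3 v1=E4 downbeat M6
bar 10: v0=F3 v1=F4 downbeat P8
  -> R2 @ bar 2 tick 0 v(0, 1): G3/G4 P8 -> F3/C4 P5 similar
  -> R7 @ bar 3 tick 0 v(1,): F4->G3 leap 10st
  -> R2 @ bar 5 tick 0 v(0, 1): G3/E4 M6 -> E3/B3 P5 similar
  -> R7 @ bar 6 tick 2 v(1,): B3->F3 leap 6st
  -> R7 @ bar 7 tick 0 v(1,): F3->B3 leap 6st
  -> R2 @ bar 8 tick 0 v(0, 1): B2/G3 m6 -> A2/E3 P5 similar
  -> R7 @ bar 9 tick 0 v(0,): A2->G3 leap 10st
  -> R7 @ bar 9 tick 0 v(1,): C3->E4 leap 16st
  -> R7 @ bar 10 tick 0 v(1,): B3->F4 leap 6st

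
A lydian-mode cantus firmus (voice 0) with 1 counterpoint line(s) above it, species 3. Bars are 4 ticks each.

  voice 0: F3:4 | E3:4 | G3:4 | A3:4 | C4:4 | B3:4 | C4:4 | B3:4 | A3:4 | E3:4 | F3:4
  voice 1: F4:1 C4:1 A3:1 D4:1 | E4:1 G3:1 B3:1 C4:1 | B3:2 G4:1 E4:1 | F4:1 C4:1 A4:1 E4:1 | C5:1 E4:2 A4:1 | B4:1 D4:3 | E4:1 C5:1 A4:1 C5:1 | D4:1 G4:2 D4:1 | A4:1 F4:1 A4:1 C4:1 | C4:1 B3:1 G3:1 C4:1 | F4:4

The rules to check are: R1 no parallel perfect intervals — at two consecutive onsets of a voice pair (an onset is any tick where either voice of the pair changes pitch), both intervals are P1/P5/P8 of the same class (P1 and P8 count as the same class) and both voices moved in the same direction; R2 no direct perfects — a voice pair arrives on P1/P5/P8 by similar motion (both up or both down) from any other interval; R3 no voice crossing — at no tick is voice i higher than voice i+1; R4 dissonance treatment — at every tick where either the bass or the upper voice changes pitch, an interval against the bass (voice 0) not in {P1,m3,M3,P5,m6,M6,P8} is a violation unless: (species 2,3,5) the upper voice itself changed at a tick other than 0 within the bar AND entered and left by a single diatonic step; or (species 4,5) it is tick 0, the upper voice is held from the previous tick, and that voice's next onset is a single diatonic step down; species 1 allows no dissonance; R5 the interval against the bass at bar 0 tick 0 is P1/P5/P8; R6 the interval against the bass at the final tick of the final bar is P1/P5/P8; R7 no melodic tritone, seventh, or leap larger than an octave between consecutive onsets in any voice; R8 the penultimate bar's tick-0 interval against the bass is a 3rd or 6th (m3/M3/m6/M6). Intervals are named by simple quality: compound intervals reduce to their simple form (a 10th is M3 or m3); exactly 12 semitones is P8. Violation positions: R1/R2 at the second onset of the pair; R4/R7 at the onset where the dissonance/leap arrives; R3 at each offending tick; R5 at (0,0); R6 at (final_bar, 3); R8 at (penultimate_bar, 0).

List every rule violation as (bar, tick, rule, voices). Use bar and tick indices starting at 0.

bar 0: v0=F3 v1=F4 downbeat P8
bar 1: v0=E3 v1=E4 downbeat P8
bar 2: v0=G3 v1=B3 downbeat M3
bar 3: v0=A3 v1=F4 downbeat m6
bar 4: v0=C4 v1=C5 downbeat P8
bar 5: v0=B3 v1=B4 downbeat P8
bar 6: v0=C4 v1=E4 downbeat M3
bar 7: v0=B3 v1=D4 downbeat m3
bar 8: v0=A3 v1=A4 downbeat P8
bar 9: v0=E3 v1=C4 downbeat m6
bar 10: v0=F3 v1=F4 downbeat P8
  -> R2 @ bar 4 tick 0 v(0, 1): A3/E4 P5 -> C4/C5 P8 similar
  -> R7 @ bar 7 tick 0 v(1,): C5->D4 leap 10st
  -> R2 @ bar 10 tick 0 v(0, 1): E3/C4 m6 -> F3/F4 P8 similar

(4, 0, R2, (0, 1))
(7, 0, R7, (1,))
(10, 0, R2, (0, 1))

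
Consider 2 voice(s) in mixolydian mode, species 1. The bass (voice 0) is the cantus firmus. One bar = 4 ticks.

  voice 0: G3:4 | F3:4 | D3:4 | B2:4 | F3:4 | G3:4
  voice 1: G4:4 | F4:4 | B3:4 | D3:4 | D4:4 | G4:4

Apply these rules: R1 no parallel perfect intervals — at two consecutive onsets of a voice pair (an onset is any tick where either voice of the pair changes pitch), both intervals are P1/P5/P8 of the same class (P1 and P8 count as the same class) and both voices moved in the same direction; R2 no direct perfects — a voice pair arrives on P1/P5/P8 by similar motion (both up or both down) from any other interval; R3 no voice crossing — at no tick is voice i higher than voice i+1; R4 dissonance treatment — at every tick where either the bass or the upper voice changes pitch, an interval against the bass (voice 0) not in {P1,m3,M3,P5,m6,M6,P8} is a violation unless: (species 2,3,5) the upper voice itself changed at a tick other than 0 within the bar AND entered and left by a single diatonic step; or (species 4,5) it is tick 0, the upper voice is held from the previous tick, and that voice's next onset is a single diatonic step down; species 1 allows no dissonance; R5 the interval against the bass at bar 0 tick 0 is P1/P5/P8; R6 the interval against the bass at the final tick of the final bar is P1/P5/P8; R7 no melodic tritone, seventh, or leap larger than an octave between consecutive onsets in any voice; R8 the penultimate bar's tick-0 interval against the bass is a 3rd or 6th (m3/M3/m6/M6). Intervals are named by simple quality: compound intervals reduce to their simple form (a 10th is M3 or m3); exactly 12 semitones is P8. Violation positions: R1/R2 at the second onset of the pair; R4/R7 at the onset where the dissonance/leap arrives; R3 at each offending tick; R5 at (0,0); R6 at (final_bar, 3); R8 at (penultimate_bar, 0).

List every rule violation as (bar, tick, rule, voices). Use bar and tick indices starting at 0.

bar 0: v0=G3 v1=G4 downbeat P8
bar 1: v0=F3 v1=F4 downbeat P8
bar 2: v0=D3 v1=B3 downbeat M6
bar 3: v0=B2 v1=D3 downbeat m3
bar 4: v0=F3 v1=D4 downbeat M6
bar 5: v0=G3 v1=G4 downbeat P8
  -> R1 @ bar 1 tick 0 v(0, 1): G3/G4 P8 -> F3/F4 P8 similar
  -> R7 @ bar 2 tick 0 v(1,): F4->B3 leap 6st
  -> R7 @ bar 4 tick 0 v(0,): B2->F3 leap 6st
  -> R2 @ bar 5 tick 0 v(0, 1): F3/D4 M6 -> G3/G4 P8 similar

(1, 0, R1, (0, 1))
(2, 0, R7, (1,))
(4, 0, R7, (0,))
(5, 0, R2, (0, 1))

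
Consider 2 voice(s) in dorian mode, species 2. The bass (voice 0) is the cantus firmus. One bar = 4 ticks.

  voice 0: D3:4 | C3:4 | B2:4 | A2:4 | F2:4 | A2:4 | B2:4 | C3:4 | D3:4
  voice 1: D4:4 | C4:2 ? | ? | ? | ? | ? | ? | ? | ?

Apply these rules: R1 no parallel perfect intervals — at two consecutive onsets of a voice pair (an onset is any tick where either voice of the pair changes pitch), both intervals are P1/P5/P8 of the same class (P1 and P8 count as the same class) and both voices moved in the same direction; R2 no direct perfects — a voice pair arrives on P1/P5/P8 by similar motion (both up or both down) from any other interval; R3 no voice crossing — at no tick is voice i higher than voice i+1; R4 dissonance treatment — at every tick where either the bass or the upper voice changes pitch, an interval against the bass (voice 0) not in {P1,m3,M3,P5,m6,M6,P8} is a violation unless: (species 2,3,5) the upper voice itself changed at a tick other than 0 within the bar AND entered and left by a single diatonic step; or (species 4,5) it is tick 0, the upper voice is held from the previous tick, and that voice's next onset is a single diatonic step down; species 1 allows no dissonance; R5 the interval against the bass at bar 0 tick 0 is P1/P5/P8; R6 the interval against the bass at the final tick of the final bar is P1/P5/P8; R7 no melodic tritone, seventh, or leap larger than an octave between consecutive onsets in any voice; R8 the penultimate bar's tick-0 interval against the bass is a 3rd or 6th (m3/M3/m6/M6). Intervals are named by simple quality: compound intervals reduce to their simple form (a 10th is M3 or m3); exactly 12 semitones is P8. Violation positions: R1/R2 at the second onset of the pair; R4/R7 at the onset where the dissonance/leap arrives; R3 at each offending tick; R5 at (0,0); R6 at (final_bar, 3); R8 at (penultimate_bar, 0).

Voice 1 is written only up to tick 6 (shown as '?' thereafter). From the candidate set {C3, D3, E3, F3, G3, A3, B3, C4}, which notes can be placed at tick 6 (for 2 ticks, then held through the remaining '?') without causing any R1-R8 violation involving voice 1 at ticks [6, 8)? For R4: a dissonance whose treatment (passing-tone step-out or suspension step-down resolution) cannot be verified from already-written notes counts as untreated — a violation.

C3: legal
D3: violates R4,R7
E3: legal
F3: violates R4
G3: legal
A3: legal
B3: violates R4
C4: legal

{A3, C3, C4, E3, G3}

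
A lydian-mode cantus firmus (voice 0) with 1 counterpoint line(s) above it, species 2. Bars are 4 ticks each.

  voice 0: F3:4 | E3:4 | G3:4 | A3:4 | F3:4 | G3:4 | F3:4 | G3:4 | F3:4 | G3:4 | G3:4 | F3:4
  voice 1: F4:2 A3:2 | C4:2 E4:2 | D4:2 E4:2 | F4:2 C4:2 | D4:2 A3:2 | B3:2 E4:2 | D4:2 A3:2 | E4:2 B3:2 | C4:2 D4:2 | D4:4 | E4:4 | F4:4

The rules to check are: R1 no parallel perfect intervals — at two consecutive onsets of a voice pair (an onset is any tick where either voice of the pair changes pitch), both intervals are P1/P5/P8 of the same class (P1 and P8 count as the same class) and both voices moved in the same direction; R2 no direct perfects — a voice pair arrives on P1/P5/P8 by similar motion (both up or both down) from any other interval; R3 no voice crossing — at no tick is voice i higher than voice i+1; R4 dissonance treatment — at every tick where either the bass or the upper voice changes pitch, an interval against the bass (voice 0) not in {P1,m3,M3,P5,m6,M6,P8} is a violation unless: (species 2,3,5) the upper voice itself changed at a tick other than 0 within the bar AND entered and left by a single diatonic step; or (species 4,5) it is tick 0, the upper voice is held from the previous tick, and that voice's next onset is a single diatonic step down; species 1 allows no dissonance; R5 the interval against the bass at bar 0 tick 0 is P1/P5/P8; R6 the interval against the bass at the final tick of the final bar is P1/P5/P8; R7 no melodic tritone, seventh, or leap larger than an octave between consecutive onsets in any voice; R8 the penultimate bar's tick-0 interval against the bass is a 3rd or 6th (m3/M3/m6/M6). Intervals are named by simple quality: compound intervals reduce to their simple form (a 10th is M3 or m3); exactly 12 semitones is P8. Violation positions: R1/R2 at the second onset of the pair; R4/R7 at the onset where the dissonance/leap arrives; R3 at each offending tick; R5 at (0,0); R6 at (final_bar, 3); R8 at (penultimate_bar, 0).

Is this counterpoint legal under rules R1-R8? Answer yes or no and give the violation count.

bar 0: v0=F3 v1=F4 (P8)
bar 1: v0=E3 v1=C4 (m6)
bar 2: v0=G3 v1=D4 (P5)
bar 3: v0=A3 v1=F4 (m6)
bar 4: v0=F3 v1=D4 (M6)
bar 5: v0=G3 v1=B3 (M3)
bar 6: v0=F3 v1=D4 (M6)
bar 7: v0=G3 v1=E4 (M6)
bar 8: v0=F3 v1=C4 (P5)
bar 9: v0=G3 v1=D4 (P5)
bar 10: v0=G3 v1=E4 (M6)
bar 11: v0=F3 v1=F4 (P8)

Yes (0 violations)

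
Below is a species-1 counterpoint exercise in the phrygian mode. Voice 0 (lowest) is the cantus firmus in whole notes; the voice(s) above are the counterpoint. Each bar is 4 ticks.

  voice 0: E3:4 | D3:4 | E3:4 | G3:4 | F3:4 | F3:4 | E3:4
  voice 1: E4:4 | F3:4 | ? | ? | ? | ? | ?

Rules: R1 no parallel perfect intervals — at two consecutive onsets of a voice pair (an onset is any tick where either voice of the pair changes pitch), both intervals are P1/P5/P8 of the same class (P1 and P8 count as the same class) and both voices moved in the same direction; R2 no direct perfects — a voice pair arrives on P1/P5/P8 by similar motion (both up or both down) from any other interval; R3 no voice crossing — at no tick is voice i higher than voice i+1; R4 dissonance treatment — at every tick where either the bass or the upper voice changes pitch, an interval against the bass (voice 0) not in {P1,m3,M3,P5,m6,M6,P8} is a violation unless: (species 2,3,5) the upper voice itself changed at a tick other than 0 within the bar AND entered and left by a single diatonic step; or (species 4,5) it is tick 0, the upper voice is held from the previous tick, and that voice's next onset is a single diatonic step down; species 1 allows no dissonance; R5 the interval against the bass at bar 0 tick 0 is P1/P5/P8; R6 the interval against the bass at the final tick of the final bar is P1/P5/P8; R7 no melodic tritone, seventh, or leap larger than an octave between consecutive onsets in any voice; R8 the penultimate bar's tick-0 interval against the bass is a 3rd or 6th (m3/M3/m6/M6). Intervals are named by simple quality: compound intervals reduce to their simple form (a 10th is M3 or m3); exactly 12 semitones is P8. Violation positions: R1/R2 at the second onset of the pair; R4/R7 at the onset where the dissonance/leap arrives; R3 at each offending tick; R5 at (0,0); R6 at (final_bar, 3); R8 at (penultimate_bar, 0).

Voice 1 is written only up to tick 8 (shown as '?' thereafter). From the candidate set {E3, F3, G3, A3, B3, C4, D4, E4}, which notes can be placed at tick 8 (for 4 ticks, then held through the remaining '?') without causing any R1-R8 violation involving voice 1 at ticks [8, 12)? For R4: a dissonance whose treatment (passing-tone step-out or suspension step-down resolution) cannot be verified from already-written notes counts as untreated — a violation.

{C4, E3, G3}

E3: legal
F3: violates R4
G3: legal
A3: violates R4
B3: violates R2,R7
C4: legal
D4: violates R4
E4: violates R2,R7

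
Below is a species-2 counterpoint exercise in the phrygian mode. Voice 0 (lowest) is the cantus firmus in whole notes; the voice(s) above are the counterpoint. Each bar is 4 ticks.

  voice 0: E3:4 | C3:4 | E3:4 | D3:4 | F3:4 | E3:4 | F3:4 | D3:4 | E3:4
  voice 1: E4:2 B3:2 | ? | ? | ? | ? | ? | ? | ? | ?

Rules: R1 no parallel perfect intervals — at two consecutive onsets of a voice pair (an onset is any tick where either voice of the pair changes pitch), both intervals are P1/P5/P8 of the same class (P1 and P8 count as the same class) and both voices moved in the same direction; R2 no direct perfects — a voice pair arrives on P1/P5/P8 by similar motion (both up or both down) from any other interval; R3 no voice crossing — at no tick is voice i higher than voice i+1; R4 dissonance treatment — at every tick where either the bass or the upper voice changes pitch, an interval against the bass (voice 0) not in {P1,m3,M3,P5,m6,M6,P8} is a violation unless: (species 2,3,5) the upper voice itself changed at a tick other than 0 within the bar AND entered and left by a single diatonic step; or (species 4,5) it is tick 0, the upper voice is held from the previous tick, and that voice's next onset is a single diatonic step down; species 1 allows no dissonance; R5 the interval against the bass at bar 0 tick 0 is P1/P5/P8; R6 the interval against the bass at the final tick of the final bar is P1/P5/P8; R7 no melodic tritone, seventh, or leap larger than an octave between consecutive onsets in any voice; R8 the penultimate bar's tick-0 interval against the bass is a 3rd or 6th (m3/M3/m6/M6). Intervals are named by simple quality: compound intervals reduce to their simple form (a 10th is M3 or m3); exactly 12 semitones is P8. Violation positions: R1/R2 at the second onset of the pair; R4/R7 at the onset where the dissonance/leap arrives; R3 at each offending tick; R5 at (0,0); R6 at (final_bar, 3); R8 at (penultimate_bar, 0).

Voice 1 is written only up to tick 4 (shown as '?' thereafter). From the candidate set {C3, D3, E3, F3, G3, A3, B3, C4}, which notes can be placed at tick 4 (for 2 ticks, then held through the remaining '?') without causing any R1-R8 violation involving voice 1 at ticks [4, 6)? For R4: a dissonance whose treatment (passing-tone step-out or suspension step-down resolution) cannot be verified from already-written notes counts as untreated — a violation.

{A3, C4, E3}

C3: violates R2,R7
D3: violates R4
E3: legal
F3: violates R4,R7
G3: violates R1
A3: legal
B3: violates R4
C4: legal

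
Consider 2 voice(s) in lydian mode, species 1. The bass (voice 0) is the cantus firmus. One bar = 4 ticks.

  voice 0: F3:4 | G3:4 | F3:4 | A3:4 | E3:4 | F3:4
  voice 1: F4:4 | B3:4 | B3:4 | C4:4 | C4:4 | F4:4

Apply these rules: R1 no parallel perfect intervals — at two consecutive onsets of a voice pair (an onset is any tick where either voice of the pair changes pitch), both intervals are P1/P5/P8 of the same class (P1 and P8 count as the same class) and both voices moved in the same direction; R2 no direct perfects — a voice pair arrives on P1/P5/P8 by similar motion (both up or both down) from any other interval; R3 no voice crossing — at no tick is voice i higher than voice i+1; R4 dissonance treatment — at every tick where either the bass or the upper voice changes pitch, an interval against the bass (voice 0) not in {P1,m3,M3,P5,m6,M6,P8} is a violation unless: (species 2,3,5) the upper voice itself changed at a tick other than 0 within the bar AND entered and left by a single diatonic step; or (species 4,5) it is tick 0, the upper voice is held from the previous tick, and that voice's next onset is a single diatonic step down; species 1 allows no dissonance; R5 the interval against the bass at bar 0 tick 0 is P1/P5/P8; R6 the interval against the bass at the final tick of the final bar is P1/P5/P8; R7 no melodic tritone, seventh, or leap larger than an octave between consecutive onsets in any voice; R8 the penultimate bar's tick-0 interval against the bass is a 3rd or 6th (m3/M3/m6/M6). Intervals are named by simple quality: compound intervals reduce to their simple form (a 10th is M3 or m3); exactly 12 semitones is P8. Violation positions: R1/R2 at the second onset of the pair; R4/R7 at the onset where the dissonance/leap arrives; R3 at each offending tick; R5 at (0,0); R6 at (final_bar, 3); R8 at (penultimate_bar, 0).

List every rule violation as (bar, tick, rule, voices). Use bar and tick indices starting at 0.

bar 0: v0=F3 v1=F4 downbeat P8
bar 1: v0=G3 v1=B3 downbeat M3
bar 2: v0=F3 v1=B3 downbeat TT
bar 3: v0=A3 v1=C4 downbeat m3
bar 4: v0=E3 v1=C4 downbeat m6
bar 5: v0=F3 v1=F4 downbeat P8
  -> R7 @ bar 1 tick 0 v(1,): F4->B3 leap 6st
  -> R4 @ bar 2 tick 0 v(0, 1): F3/B3 TT untreated
  -> R2 @ bar 5 tick 0 v(0, 1): E3/C4 m6 -> F3/F4 P8 similar

(1, 0, R7, (1,))
(2, 0, R4, (0, 1))
(5, 0, R2, (0, 1))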